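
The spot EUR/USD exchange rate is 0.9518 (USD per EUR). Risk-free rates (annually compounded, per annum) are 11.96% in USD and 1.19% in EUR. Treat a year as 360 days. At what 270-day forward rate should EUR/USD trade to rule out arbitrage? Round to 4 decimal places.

By covered interest parity, F = S · (1+r_USD)^T / (1+r_EUR)^T
= 0.9518 × 1.088422 / 1.008912 = 0.9518 × 1.078808
F = 1.0268 USD per EUR

1.0268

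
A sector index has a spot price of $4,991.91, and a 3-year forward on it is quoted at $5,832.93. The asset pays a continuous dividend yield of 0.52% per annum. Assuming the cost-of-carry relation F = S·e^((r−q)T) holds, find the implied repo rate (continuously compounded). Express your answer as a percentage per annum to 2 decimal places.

5.71%

From F = S·e^((r−q)T): (r − q) = ln(F/S)/T
ln(5832.93/4991.91) = ln(1.168477) = 0.155701
(r − q) = 0.155701 / (3) = 0.051900
r = ln(F/S)/T + q = 0.051900 + 0.0052 = 0.057100
r = 5.71%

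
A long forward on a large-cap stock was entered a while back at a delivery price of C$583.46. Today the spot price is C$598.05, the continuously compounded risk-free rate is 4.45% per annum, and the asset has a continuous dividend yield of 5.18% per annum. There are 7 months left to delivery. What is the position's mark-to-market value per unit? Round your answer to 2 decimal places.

Current fair forward for the remaining 7 months: F = S·e^((r − q)·T), (r − q) = 0.0445 − 0.0518 = -0.0073
F = 598.05 · e^(-0.0073 × 7/12) = 598.05 × 0.995751 = 595.5089
Value of long forward = (F − K)·e^(−rT) = (595.5089 − 583.46) · e^(−0.0445·7/12)
= 12.0489 × 0.974376 = 11.74

C$11.74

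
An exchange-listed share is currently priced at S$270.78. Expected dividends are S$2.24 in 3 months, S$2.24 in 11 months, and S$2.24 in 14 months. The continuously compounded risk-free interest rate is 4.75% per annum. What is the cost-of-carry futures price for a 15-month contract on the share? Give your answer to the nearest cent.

PV(dividends) I = 2.24·e^(−0.0475·3/12) + 2.24·e^(−0.0475·11/12) + 2.24·e^(−0.0475·14/12)
I = 2.2136 + 2.1446 + 2.1192 = 6.4774
F = (S − I)·e^(rT) = (270.78 − 6.4774) · e^(0.0475·15/12)
= 264.3026 · e^0.059375 = 264.3026 × 1.061173 = S$280.47

S$280.47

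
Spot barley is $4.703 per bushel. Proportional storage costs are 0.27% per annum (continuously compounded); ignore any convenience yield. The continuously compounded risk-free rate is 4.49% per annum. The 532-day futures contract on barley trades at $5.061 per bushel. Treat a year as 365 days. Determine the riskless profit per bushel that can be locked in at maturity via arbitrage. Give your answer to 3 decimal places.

$0.020 per bushel

Fair futures: F* = S·e^(carry·T), with carry = (r + u) = 0.0449 + 0.0027 = 0.0476
F* = 4.703 · e^(0.0476 × 532/365) = 4.703 · e^0.069379 = 4.703 × 1.071842 = $5.0409
Market $5.061 > fair $5.0409: forward overpriced → cash-and-carry (buy spot, short the forward).
At maturity, profit = |F_mkt − F*| = |5.061 − 5.0409| = $0.020 per bushel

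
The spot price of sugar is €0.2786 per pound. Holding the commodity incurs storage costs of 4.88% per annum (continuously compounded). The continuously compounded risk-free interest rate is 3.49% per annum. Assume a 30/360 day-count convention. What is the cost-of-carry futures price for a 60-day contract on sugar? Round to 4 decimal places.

€0.2825 per pound

Net carry = r + u − y = 0.0349 + 0.0488 − 0.0000 = 0.0837
F = S·e^((r+u−y)T) = 0.2786 · e^(0.0837 × 60/360) = 0.2786 · e^0.013950
= 0.2786 × 1.014048 = €0.2825 per pound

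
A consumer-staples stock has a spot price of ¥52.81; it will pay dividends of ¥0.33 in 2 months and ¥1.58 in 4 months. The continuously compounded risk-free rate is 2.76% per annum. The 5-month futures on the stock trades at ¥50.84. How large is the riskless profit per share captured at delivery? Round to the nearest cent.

¥0.66 per share

PV(dividends) I = 0.33·e^(−0.0276·2/12) + 1.58·e^(−0.0276·4/12) = 1.8940
Fair futures F* = (S − I)·e^(rT) = (52.81 − 1.8940)·e^0.011500 = 50.9160 × 1.011566 = 51.5049
Market ¥50.84 < fair 51.5049: forward underpriced → reverse cash-and-carry (short the stock, invest proceeds at r, pay the dividends, go long the forward).
Profit at T = |F_mkt − F*| = |50.84 − 51.5049| = ¥0.66 per share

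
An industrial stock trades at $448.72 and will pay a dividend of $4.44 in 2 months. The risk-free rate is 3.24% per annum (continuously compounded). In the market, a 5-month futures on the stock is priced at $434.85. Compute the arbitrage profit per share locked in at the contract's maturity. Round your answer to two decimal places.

$15.49 per share

PV(dividends) I = 4.44·e^(−0.0324·2/12) = 4.4161
Fair futures F* = (S − I)·e^(rT) = (448.72 − 4.4161)·e^0.013500 = 444.3039 × 1.013592 = 450.3429
Market $434.85 < fair 450.3429: forward underpriced → reverse cash-and-carry (short the stock, invest proceeds at r, pay the dividends, go long the forward).
Profit at T = |F_mkt − F*| = |434.85 − 450.3429| = $15.49 per share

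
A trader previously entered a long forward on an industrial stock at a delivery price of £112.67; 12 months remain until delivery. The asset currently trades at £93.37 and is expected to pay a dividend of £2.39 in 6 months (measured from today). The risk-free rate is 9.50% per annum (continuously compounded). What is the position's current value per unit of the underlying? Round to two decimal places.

-£11.37

PV(remaining dividends) I = 2.39·e^(−0.0950·6/12) = 2.2791
Current forward F = (S − I)·e^(rT) = (93.37 − 2.2791)·e^(0.0950·12/12) = 91.0909 × 1.099659 = 100.1689
Value (long) = (F − K)·e^(−rT) = (100.1689 − 112.67) × 0.909373 = -11.3682
Value = -£11.37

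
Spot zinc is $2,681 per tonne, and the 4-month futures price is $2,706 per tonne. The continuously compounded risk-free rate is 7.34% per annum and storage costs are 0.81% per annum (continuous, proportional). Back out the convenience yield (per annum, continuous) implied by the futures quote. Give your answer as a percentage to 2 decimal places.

5.37%

F = S·e^((r+u−y)T) ⇒ (r+u−y) = ln(F/S)/T
ln(2706/2681) = 0.009282; /T ⇒ 0.027846
y = r + u − ln(F/S)/T = 0.0734 + 0.0081 − 0.027846 = 0.053654
y = 5.37%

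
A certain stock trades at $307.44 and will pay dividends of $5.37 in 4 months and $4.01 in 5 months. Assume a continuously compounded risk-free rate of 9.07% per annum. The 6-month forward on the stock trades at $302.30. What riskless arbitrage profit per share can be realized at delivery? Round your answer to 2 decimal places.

PV(dividends) I = 5.37·e^(−0.0907·4/12) + 4.01·e^(−0.0907·5/12) = 9.0714
Fair forward F* = (S − I)·e^(rT) = (307.44 − 9.0714)·e^0.045350 = 298.3686 × 1.046394 = 312.2111
Market $302.30 < fair 312.2111: forward underpriced → reverse cash-and-carry (short the stock, invest proceeds at r, pay the dividends, go long the forward).
Profit at T = |F_mkt − F*| = |302.30 − 312.2111| = $9.91 per share

$9.91 per share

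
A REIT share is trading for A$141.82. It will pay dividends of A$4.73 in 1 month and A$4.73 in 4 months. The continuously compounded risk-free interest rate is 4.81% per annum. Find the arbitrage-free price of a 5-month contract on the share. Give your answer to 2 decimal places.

PV(dividends) I = 4.73·e^(−0.0481·1/12) + 4.73·e^(−0.0481·4/12)
I = 4.7111 + 4.6548 = 9.3659
F = (S − I)·e^(rT) = (141.82 − 9.3659) · e^(0.0481·5/12)
= 132.4541 · e^0.020042 = 132.4541 × 1.020244 = A$135.14

A$135.14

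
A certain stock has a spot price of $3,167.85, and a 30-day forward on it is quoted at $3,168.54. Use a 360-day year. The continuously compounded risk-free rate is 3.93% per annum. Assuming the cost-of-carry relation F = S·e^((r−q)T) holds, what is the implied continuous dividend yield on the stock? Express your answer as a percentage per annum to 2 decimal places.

From F = S·e^((r−q)T): (r − q) = ln(F/S)/T
ln(3168.54/3167.85) = ln(1.000218) = 0.000218
(r − q) = 0.000218 / (30/360) = 0.002616
q = r − ln(F/S)/T = 0.0393 − 0.002616 = 0.036684
q = 3.67%

3.67%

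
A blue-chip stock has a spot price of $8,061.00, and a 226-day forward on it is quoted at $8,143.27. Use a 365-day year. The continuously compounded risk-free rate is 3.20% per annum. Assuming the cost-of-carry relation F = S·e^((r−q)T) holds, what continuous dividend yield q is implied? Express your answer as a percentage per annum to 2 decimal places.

1.56%

From F = S·e^((r−q)T): (r − q) = ln(F/S)/T
ln(8143.27/8061.00) = ln(1.010206) = 0.010154
(r − q) = 0.010154 / (226/365) = 0.016399
q = r − ln(F/S)/T = 0.0320 − 0.016399 = 0.015601
q = 1.56%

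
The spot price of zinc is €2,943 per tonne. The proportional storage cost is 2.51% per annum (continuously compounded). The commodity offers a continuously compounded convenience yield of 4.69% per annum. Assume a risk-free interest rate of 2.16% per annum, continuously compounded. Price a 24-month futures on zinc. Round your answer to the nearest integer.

Net carry = r + u − y = 0.0216 + 0.0251 − 0.0469 = -0.0002
F = S·e^((r+u−y)T) = 2943 · e^(-0.0002 × 24/12) = 2943 · e^-0.000400
= 2943 × 0.999600 = €2,942 per tonne

€2,942 per tonne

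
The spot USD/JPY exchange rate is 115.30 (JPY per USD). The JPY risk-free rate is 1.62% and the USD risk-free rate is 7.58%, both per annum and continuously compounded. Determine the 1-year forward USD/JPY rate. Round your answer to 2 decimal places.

108.63

F = S·e^((r_JPY − r_USD)T) = 115.30 · e^((0.0162 − 0.0758) × 1)
= 115.30 · e^-0.059600 = 115.30 × 0.942141
F = 108.63 JPY per USD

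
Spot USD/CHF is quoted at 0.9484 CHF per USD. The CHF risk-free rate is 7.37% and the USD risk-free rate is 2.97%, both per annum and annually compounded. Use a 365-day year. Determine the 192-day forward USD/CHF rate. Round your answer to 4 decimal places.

0.9695

By covered interest parity, F = S · (1+r_CHF)^T / (1+r_USD)^T
= 0.9484 × 1.038115 / 1.015515 = 0.9484 × 1.022255
F = 0.9695 CHF per USD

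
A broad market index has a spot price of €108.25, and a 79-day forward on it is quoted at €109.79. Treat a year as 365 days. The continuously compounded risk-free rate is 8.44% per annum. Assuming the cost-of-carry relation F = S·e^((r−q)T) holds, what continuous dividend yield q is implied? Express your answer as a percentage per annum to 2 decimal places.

From F = S·e^((r−q)T): (r − q) = ln(F/S)/T
ln(109.79/108.25) = ln(1.014226) = 0.014126
(r − q) = 0.014126 / (79/365) = 0.065266
q = r − ln(F/S)/T = 0.0844 − 0.065266 = 0.019134
q = 1.91%

1.91%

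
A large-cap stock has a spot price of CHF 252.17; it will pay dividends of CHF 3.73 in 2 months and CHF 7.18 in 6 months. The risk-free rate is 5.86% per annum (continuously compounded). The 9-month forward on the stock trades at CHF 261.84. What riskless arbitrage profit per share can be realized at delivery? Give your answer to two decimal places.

CHF 9.49 per share

PV(dividends) I = 3.73·e^(−0.0586·2/12) + 7.18·e^(−0.0586·6/12) = 10.6664
Fair forward F* = (S − I)·e^(rT) = (252.17 − 10.6664)·e^0.043950 = 241.5036 × 1.044930 = 252.3544
Market CHF 261.84 > fair 252.3544: forward overpriced → cash-and-carry (borrow at r, buy the stock and collect the dividends, short the forward).
Profit at T = |F_mkt − F*| = |261.84 − 252.3544| = CHF 9.49 per share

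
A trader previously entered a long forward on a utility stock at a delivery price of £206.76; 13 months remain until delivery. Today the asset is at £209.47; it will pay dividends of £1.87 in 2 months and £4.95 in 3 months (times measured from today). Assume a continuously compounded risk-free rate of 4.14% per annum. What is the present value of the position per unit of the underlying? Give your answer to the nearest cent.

£5.02

PV(remaining dividends) I = 1.87·e^(−0.0414·2/12) + 4.95·e^(−0.0414·3/12) = 6.7562
Current forward F = (S − I)·e^(rT) = (209.47 − 6.7562)·e^(0.0414·13/12) = 202.7138 × 1.045871 = 212.0125
Value (long) = (F − K)·e^(−rT) = (212.0125 − 206.76) × 0.956141 = 5.0221
Value = £5.02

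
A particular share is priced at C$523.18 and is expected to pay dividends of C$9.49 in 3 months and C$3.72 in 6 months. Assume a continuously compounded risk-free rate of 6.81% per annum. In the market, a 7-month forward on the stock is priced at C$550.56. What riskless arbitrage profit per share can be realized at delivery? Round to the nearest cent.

PV(dividends) I = 9.49·e^(−0.0681·3/12) + 3.72·e^(−0.0681·6/12) = 12.9253
Fair forward F* = (S − I)·e^(rT) = (523.18 − 12.9253)·e^0.039725 = 510.2547 × 1.040525 = 530.9328
Market C$550.56 > fair 530.9328: forward overpriced → cash-and-carry (borrow at r, buy the stock and collect the dividends, short the forward).
Profit at T = |F_mkt − F*| = |550.56 − 530.9328| = C$19.63 per share

C$19.63 per share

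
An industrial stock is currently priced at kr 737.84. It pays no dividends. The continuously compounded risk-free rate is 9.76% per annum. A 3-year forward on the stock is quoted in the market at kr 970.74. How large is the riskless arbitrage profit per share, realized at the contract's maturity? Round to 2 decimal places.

kr 18.09 per share

Fair forward: F* = S·e^(carry·T), with carry = r = 0.0976
F* = 737.84 · e^(0.0976 × 3) = 737.84 · e^0.292800 = 737.84 × 1.340175 = kr 988.8347
Market kr 970.74 < fair kr 988.8347: forward underpriced → reverse cash-and-carry (short spot, go long the forward).
At maturity, profit = |F_mkt − F*| = |970.74 − 988.8347| = kr 18.09 per share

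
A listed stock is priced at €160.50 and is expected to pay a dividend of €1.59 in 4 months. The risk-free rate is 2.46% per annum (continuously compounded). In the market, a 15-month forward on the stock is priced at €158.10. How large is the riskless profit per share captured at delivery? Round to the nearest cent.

PV(dividends) I = 1.59·e^(−0.0246·4/12) = 1.5770
Fair forward F* = (S − I)·e^(rT) = (160.50 − 1.5770)·e^0.030750 = 158.9230 × 1.031228 = 163.8858
Market €158.10 < fair 163.8858: forward underpriced → reverse cash-and-carry (short the stock, invest proceeds at r, pay the dividends, go long the forward).
Profit at T = |F_mkt − F*| = |158.10 − 163.8858| = €5.79 per share

€5.79 per share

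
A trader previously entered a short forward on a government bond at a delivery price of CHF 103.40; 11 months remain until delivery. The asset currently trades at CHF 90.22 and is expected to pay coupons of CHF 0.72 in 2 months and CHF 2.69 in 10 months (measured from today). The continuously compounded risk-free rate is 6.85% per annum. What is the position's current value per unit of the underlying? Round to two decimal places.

CHF 10.14

PV(remaining coupons) I = 0.72·e^(−0.0685·2/12) + 2.69·e^(−0.0685·10/12) = 3.2526
Current forward F = (S − I)·e^(rT) = (90.22 − 3.2526)·e^(0.0685·11/12) = 86.9674 × 1.064805 = 92.6033
Value (long) = (F − K)·e^(−rT) = (92.6033 − 103.40) × 0.939139 = -10.1396
Short position value = −(long value) = CHF 10.14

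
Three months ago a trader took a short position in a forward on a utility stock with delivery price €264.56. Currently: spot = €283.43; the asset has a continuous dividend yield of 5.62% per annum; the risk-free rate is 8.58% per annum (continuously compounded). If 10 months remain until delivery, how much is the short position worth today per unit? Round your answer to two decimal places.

Current fair forward for the remaining 10 months: F = S·e^((r − q)·T), (r − q) = 0.0858 − 0.0562 = 0.0296
F = 283.43 · e^(0.0296 × 10/12) = 283.43 × 1.024973 = 290.5081
Value of long forward = (F − K)·e^(−rT) = (290.5081 − 264.56) · e^(−0.0858·10/12)
= 25.9481 × 0.930996 = 24.16
Short position value = −(long value) = -€24.16

-€24.16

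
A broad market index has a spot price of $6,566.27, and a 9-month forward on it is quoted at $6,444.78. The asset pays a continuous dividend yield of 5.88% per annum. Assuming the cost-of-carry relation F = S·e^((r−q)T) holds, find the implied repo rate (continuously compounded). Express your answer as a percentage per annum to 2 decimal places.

3.39%

From F = S·e^((r−q)T): (r − q) = ln(F/S)/T
ln(6444.78/6566.27) = ln(0.981498) = -0.018675
(r − q) = -0.018675 / (9/12) = -0.024900
r = ln(F/S)/T + q = -0.024900 + 0.0588 = 0.033900
r = 3.39%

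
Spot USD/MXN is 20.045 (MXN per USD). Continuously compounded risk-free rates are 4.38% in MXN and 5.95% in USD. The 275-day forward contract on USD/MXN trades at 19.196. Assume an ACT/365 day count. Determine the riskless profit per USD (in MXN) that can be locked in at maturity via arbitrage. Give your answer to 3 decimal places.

Fair forward: F* = S·e^(carry·T), with carry = (r_MXN − r_USD) = 0.0438 − 0.0595 = -0.0157
F* = 20.045 · e^(-0.0157 × 275/365) = 20.045 · e^-0.011829 = 20.045 × 0.988241 = 19.8093
Market 19.196 < fair 19.8093: forward underpriced → reverse cash-and-carry (short spot, go long the forward).
At maturity, profit = |F_mkt − F*| = |19.196 − 19.8093| = 0.613 per USD (in MXN)

0.613 per USD (in MXN)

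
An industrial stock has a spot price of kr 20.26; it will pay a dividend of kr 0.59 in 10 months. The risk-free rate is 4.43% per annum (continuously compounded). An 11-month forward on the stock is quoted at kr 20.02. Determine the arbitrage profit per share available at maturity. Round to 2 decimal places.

PV(dividends) I = 0.59·e^(−0.0443·10/12) = 0.5686
Fair forward F* = (S − I)·e^(rT) = (20.26 − 0.5686)·e^0.040608 = 19.6914 × 1.041444 = 20.5075
Market kr 20.02 < fair 20.5075: forward underpriced → reverse cash-and-carry (short the stock, invest proceeds at r, pay the dividends, go long the forward).
Profit at T = |F_mkt − F*| = |20.02 − 20.5075| = kr 0.49 per share

kr 0.49 per share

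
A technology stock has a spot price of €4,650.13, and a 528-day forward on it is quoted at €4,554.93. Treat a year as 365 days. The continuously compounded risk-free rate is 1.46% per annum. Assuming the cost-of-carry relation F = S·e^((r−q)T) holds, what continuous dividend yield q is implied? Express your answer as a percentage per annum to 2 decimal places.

2.89%

From F = S·e^((r−q)T): (r − q) = ln(F/S)/T
ln(4554.93/4650.13) = ln(0.979527) = -0.020685
(r − q) = -0.020685 / (528/365) = -0.014299
q = r − ln(F/S)/T = 0.0146 + 0.014299 = 0.028899
q = 2.89%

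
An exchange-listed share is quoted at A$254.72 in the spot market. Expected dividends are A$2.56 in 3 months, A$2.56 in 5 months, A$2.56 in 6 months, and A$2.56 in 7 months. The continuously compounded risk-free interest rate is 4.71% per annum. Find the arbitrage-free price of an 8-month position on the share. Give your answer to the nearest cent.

PV(dividends) I = 2.56·e^(−0.0471·3/12) + 2.56·e^(−0.0471·5/12) + 2.56·e^(−0.0471·6/12) + 2.56·e^(−0.0471·7/12)
I = 2.5300 + 2.5102 + 2.5004 + 2.4906 = 10.0312
F = (S − I)·e^(rT) = (254.72 − 10.0312) · e^(0.0471·8/12)
= 244.6888 · e^0.031400 = 244.6888 × 1.031898 = A$252.49

A$252.49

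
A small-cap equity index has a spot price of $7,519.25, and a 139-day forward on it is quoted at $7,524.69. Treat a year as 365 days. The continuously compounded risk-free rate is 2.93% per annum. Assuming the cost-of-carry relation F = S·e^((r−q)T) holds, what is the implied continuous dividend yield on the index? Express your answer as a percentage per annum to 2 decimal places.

2.74%

From F = S·e^((r−q)T): (r − q) = ln(F/S)/T
ln(7524.69/7519.25) = ln(1.000723) = 0.000723
(r − q) = 0.000723 / (139/365) = 0.001899
q = r − ln(F/S)/T = 0.0293 − 0.001899 = 0.027401
q = 2.74%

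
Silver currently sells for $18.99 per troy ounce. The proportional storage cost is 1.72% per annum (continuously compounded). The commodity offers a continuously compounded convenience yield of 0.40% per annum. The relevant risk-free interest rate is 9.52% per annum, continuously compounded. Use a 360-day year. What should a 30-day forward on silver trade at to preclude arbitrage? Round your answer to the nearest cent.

Net carry = r + u − y = 0.0952 + 0.0172 − 0.0040 = 0.1084
F = S·e^((r+u−y)T) = 18.99 · e^(0.1084 × 30/360) = 18.99 · e^0.009033
= 18.99 × 1.009074 = $19.16 per troy ounce

$19.16 per troy ounce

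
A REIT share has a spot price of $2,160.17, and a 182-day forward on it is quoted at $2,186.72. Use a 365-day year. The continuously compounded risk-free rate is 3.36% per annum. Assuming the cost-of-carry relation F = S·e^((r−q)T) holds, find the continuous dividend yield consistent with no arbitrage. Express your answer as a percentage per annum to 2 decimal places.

0.91%

From F = S·e^((r−q)T): (r − q) = ln(F/S)/T
ln(2186.72/2160.17) = ln(1.012291) = 0.012216
(r − q) = 0.012216 / (182/365) = 0.024499
q = r − ln(F/S)/T = 0.0336 − 0.024499 = 0.009101
q = 0.91%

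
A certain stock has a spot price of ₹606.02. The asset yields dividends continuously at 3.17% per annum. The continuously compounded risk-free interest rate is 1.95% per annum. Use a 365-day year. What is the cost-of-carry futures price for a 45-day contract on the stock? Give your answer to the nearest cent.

₹605.11

F = S·e^((r − q)T) = 606.02 · e^((0.0195 − 0.0317) × 45/365)
= 606.02 · e^-0.001504 = 606.02 × 0.998497
F = ₹605.11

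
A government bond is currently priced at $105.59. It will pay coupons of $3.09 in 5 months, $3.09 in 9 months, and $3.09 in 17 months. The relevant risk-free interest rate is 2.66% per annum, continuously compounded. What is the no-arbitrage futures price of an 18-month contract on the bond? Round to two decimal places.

$100.46

PV(coupons) I = 3.09·e^(−0.0266·5/12) + 3.09·e^(−0.0266·9/12) + 3.09·e^(−0.0266·17/12)
I = 3.0559 + 3.0290 + 2.9757 = 9.0606
F = (S − I)·e^(rT) = (105.59 − 9.0606) · e^(0.0266·18/12)
= 96.5294 · e^0.039900 = 96.5294 × 1.040707 = $100.46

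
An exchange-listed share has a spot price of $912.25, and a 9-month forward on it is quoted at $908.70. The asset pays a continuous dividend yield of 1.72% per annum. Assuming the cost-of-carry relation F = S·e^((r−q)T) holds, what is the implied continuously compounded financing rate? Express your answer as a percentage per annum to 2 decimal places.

1.20%

From F = S·e^((r−q)T): (r − q) = ln(F/S)/T
ln(908.70/912.25) = ln(0.996109) = -0.003899
(r − q) = -0.003899 / (9/12) = -0.005199
r = ln(F/S)/T + q = -0.005199 + 0.0172 = 0.012001
r = 1.20%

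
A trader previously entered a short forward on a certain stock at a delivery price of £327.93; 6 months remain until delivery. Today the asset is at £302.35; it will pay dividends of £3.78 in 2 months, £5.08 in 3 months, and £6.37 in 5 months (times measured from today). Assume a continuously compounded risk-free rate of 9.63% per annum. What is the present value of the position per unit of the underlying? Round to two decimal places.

£24.96

PV(remaining dividends) I = 3.78·e^(−0.0963·2/12) + 5.08·e^(−0.0963·3/12) + 6.37·e^(−0.0963·5/12) = 14.7984
Current forward F = (S − I)·e^(rT) = (302.35 − 14.7984)·e^(0.0963·6/12) = 287.5516 × 1.049328 = 301.7359
Value (long) = (F − K)·e^(−rT) = (301.7359 − 327.93) × 0.952991 = -24.9627
Short position value = −(long value) = £24.96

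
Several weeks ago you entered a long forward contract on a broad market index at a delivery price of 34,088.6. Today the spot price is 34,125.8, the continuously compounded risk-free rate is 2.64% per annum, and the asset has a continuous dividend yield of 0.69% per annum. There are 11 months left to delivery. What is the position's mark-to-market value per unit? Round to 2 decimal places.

637.08

Current fair forward for the remaining 11 months: F = S·e^((r − q)·T), (r − q) = 0.0264 − 0.0069 = 0.0195
F = 34125.8 · e^(0.0195 × 11/12) = 34125.8 × 1.01803571 = 34741.2830
Value of long forward = (F − K)·e^(−rT) = (34741.2830 − 34088.6) · e^(−0.0264·11/12)
= 652.6830 × 0.97609047 = 637.08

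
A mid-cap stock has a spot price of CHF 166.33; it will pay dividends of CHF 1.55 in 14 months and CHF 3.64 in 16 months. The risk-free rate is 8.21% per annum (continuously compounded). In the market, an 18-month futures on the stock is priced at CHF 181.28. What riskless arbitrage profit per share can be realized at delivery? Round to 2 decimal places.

PV(dividends) I = 1.55·e^(−0.0821·14/12) + 3.64·e^(−0.0821·16/12) = 4.6710
Fair futures F* = (S − I)·e^(rT) = (166.33 − 4.6710)·e^0.123150 = 161.6590 × 1.131054 = 182.8451
Market CHF 181.28 < fair 182.8451: forward underpriced → reverse cash-and-carry (short the stock, invest proceeds at r, pay the dividends, go long the forward).
Profit at T = |F_mkt − F*| = |181.28 − 182.8451| = CHF 1.57 per share

CHF 1.57 per share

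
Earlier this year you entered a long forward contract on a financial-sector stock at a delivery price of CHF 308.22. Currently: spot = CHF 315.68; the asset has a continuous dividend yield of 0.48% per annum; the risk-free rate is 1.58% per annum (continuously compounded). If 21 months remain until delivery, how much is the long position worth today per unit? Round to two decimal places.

CHF 13.22

Current fair forward for the remaining 21 months: F = S·e^((r − q)·T), (r − q) = 0.0158 − 0.0048 = 0.0110
F = 315.68 · e^(0.0110 × 21/12) = 315.68 × 1.019436 = 321.8156
Value of long forward = (F − K)·e^(−rT) = (321.8156 − 308.22) · e^(−0.0158·21/12)
= 13.5956 × 0.972729 = 13.22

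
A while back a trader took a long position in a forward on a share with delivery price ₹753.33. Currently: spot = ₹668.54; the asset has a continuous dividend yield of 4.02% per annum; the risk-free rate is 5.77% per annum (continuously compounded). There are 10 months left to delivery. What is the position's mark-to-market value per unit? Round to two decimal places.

-₹71.45

Current fair forward for the remaining 10 months: F = S·e^((r − q)·T), (r − q) = 0.0577 − 0.0402 = 0.0175
F = 668.54 · e^(0.0175 × 10/12) = 668.54 × 1.014690 = 678.3609
Value of long forward = (F − K)·e^(−rT) = (678.3609 − 753.33) · e^(−0.0577·10/12)
= -74.9691 × 0.953054 = -71.45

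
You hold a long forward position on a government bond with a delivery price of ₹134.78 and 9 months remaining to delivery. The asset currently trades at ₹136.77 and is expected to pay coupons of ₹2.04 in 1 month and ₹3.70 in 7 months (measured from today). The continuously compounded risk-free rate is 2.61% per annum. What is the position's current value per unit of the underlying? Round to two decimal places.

PV(remaining coupons) I = 2.04·e^(−0.0261·1/12) + 3.70·e^(−0.0261·7/12) = 5.6797
Current forward F = (S − I)·e^(rT) = (136.77 − 5.6797)·e^(0.0261·9/12) = 131.0903 × 1.019768 = 133.6817
Value (long) = (F − K)·e^(−rT) = (133.6817 − 134.78) × 0.980615 = -1.0770
Value = -₹1.08

-₹1.08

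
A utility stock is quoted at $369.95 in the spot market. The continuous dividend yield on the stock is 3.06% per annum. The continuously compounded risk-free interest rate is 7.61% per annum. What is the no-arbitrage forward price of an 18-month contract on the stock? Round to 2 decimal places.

F = S·e^((r − q)T) = 369.95 · e^((0.0761 − 0.0306) × 18/12)
= 369.95 · e^0.068250 = 369.95 × 1.070633
F = $396.08

$396.08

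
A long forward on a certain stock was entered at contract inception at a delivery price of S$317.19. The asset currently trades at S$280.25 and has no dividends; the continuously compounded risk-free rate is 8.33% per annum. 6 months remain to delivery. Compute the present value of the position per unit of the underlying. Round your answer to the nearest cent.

-S$24.00

Current fair forward for the remaining 6 months: F = S·e^(r·T), r = 0.0833
F = 280.25 · e^(0.0833 × 6/12) = 280.25 × 1.042530 = 292.1690
Value of long forward = (F − K)·e^(−rT) = (292.1690 − 317.19) · e^(−0.0833·6/12)
= -25.0210 × 0.959205 = -24.00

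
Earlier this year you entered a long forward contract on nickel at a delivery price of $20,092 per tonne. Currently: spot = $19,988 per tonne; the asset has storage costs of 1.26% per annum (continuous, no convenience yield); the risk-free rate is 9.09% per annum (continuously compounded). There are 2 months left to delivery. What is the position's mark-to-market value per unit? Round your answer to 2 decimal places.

$240.12 per tonne

Current fair forward for the remaining 2 months: F = S·e^((r + u)·T), (r + u) = 0.0909 + 0.0126 = 0.1035
F = 19988 · e^(0.1035 × 2/12) = 19988 × 1.01739964 = 20335.7840
Value of long forward = (F − K)·e^(−rT) = (20335.7840 − 20092) · e^(−0.0909·2/12)
= 243.7840 × 0.98496418 = 240.12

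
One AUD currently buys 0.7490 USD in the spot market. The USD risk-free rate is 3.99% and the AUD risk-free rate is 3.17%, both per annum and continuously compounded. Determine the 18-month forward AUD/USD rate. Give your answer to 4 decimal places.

0.7583

F = S·e^((r_USD − r_AUD)T) = 0.7490 · e^((0.0399 − 0.0317) × 18/12)
= 0.7490 · e^0.012300 = 0.7490 × 1.012376
F = 0.7583 USD per AUD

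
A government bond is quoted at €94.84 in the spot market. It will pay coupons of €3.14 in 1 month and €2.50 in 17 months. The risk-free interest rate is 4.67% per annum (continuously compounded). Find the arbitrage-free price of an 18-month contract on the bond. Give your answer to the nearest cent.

€95.86

PV(coupons) I = 3.14·e^(−0.0467·1/12) + 2.50·e^(−0.0467·17/12)
I = 3.1278 + 2.3400 = 5.4678
F = (S − I)·e^(rT) = (94.84 − 5.4678) · e^(0.0467·18/12)
= 89.3722 · e^0.070050 = 89.3722 × 1.072562 = €95.86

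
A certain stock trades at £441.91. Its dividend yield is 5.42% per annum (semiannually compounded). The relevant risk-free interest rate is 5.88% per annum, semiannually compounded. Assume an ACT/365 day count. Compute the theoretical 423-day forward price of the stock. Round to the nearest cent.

F = S · (1+r/2)^(2T) / (1+q/2)^(2T)
= 441.91 × 1.069468 / 1.063937 = 441.91 × 1.005199
F = £444.21

£444.21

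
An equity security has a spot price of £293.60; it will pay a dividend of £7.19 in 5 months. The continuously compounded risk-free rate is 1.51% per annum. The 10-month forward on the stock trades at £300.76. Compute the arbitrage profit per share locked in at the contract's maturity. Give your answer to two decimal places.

£10.68 per share

PV(dividends) I = 7.19·e^(−0.0151·5/12) = 7.1449
Fair forward F* = (S − I)·e^(rT) = (293.60 − 7.1449)·e^0.012583 = 286.4551 × 1.012662 = 290.0822
Market £300.76 > fair 290.0822: forward overpriced → cash-and-carry (borrow at r, buy the stock and collect the dividends, short the forward).
Profit at T = |F_mkt − F*| = |300.76 − 290.0822| = £10.68 per share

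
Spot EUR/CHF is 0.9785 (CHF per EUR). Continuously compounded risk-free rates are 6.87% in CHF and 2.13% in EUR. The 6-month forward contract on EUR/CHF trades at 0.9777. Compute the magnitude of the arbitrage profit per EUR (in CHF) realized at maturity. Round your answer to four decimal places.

0.0243 per EUR (in CHF)

Fair forward: F* = S·e^(carry·T), with carry = (r_CHF − r_EUR) = 0.0687 − 0.0213 = 0.0474
F* = 0.9785 · e^(0.0474 × 6/12) = 0.9785 · e^0.023700 = 0.9785 × 1.023983 = 1.0020
Market 0.9777 < fair 1.0020: forward underpriced → reverse cash-and-carry (short spot, go long the forward).
At maturity, profit = |F_mkt − F*| = |0.9777 − 1.0020| = 0.0243 per EUR (in CHF)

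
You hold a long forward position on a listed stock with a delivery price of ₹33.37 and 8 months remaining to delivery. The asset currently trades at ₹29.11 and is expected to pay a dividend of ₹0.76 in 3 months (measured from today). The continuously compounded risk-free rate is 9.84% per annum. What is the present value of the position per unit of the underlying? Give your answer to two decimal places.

PV(remaining dividends) I = 0.76·e^(−0.0984·3/12) = 0.7415
Current forward F = (S − I)·e^(rT) = (29.11 − 0.7415)·e^(0.0984·8/12) = 28.3685 × 1.067800 = 30.2919
Value (long) = (F − K)·e^(−rT) = (30.2919 − 33.37) × 0.936505 = -2.8827
Value = -₹2.88

-₹2.88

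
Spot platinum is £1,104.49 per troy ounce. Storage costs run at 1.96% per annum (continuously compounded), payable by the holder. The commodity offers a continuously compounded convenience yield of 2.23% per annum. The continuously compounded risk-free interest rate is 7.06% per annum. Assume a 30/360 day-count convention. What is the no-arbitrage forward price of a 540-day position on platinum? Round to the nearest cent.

£1,222.91 per troy ounce

Net carry = r + u − y = 0.0706 + 0.0196 − 0.0223 = 0.0679
F = S·e^((r+u−y)T) = 1104.49 · e^(0.0679 × 540/360) = 1104.49 · e^0.10185000
= 1104.49 × 1.10721738 = £1,222.91 per troy ounce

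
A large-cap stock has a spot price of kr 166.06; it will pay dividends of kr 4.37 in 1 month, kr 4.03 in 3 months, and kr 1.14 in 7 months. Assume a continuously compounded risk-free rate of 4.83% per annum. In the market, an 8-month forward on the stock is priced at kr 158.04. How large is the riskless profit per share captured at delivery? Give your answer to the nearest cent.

PV(dividends) I = 4.37·e^(−0.0483·1/12) + 4.03·e^(−0.0483·3/12) + 1.14·e^(−0.0483·7/12) = 9.4424
Fair forward F* = (S − I)·e^(rT) = (166.06 − 9.4424)·e^0.032200 = 156.6176 × 1.032724 = 161.7428
Market kr 158.04 < fair 161.7428: forward underpriced → reverse cash-and-carry (short the stock, invest proceeds at r, pay the dividends, go long the forward).
Profit at T = |F_mkt − F*| = |158.04 − 161.7428| = kr 3.70 per share

kr 3.70 per share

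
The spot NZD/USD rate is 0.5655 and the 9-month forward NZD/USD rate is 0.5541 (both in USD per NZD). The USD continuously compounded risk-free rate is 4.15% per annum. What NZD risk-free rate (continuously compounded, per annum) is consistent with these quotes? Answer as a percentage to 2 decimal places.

F = S·e^((r_USD − r_NZD)T) ⇒ r_NZD = r_USD − ln(F/S)/T
ln(0.5541/0.5655) = -0.020365; /(9/12) = -0.027153
r_NZD = 0.0415 + 0.027153 = 0.068653
r_NZD = 6.87%

6.87%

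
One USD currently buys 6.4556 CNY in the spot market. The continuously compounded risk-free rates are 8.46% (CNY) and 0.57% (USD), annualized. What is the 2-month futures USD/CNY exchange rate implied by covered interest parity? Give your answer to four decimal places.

6.5411

F = S·e^((r_CNY − r_USD)T) = 6.4556 · e^((0.0846 − 0.0057) × 2/12)
= 6.4556 · e^0.013150 = 6.4556 × 1.013237
F = 6.5411 CNY per USD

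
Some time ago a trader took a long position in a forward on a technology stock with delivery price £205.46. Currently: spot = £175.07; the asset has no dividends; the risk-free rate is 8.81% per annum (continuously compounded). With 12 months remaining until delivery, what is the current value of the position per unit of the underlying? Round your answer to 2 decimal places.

-£13.06

Current fair forward for the remaining 12 months: F = S·e^(r·T), r = 0.0881
F = 175.07 · e^(0.0881 × 12/12) = 175.07 × 1.092097 = 191.1934
Value of long forward = (F − K)·e^(−rT) = (191.1934 − 205.46) · e^(−0.0881·12/12)
= -14.2666 × 0.915669 = -13.06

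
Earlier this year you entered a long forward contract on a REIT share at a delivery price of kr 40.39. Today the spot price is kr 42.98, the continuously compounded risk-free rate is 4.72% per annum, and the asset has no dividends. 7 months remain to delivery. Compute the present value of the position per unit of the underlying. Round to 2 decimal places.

Current fair forward for the remaining 7 months: F = S·e^(r·T), r = 0.0472
F = 42.98 · e^(0.0472 × 7/12) = 42.98 × 1.027916 = 44.1798
Value of long forward = (F − K)·e^(−rT) = (44.1798 − 40.39) · e^(−0.0472·7/12)
= 3.7898 × 0.972842 = 3.69

kr 3.69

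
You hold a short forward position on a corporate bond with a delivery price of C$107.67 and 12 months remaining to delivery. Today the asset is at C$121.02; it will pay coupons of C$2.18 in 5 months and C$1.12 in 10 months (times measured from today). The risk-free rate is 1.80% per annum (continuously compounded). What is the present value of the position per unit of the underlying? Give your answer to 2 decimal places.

-C$12.00

PV(remaining coupons) I = 2.18·e^(−0.0180·5/12) + 1.12·e^(−0.0180·10/12) = 3.2670
Current forward F = (S − I)·e^(rT) = (121.02 − 3.2670)·e^(0.0180·12/12) = 117.7530 × 1.018163 = 119.8917
Value (long) = (F − K)·e^(−rT) = (119.8917 − 107.67) × 0.982161 = 12.0037
Short position value = −(long value) = -C$12.00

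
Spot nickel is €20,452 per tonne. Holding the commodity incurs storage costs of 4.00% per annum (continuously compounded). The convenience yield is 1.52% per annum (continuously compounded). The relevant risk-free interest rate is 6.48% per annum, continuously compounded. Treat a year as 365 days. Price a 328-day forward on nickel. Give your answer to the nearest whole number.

€22,167 per tonne

Net carry = r + u − y = 0.0648 + 0.0400 − 0.0152 = 0.0896
F = S·e^((r+u−y)T) = 20452 · e^(0.0896 × 328/365) = 20452 · e^0.080517
= 20452 × 1.083847 = €22,167 per tonne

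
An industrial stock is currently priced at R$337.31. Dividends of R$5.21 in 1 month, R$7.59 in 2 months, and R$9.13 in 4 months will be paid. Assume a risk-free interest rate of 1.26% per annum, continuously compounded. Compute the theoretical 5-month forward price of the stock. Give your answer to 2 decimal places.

R$317.10

PV(dividends) I = 5.21·e^(−0.0126·1/12) + 7.59·e^(−0.0126·2/12) + 9.13·e^(−0.0126·4/12)
I = 5.2045 + 7.5741 + 9.0917 = 21.8703
F = (S − I)·e^(rT) = (337.31 − 21.8703) · e^(0.0126·5/12)
= 315.4397 · e^0.005250 = 315.4397 × 1.005264 = R$317.10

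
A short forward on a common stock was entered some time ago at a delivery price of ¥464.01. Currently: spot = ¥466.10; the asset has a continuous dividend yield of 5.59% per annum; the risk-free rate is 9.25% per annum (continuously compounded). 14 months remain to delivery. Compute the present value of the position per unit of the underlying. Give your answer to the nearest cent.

-¥20.13

Current fair forward for the remaining 14 months: F = S·e^((r − q)·T), (r − q) = 0.0925 − 0.0559 = 0.0366
F = 466.10 · e^(0.0366 × 14/12) = 466.10 × 1.043625 = 486.4336
Value of long forward = (F − K)·e^(−rT) = (486.4336 − 464.01) · e^(−0.0925·14/12)
= 22.4236 × 0.897702 = 20.13
Short position value = −(long value) = -¥20.13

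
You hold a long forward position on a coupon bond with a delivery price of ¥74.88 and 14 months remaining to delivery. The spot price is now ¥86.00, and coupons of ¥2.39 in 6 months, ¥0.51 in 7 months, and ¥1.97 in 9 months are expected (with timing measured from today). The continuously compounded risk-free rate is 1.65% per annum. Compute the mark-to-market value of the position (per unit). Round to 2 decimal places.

PV(remaining coupons) I = 2.39·e^(−0.0165·6/12) + 0.51·e^(−0.0165·7/12) + 1.97·e^(−0.0165·9/12) = 4.8212
Current forward F = (S − I)·e^(rT) = (86.00 − 4.8212)·e^(0.0165·14/12) = 81.1788 × 1.019436 = 82.7566
Value (long) = (F − K)·e^(−rT) = (82.7566 − 74.88) × 0.980934 = 7.7264
Value = ¥7.73

¥7.73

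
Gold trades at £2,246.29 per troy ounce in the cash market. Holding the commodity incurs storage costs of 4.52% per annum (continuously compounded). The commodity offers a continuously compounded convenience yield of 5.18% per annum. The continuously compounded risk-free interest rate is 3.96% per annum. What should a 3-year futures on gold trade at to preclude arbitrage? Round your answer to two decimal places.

£2,480.05 per troy ounce

Net carry = r + u − y = 0.0396 + 0.0452 − 0.0518 = 0.0330
F = S·e^((r+u−y)T) = 2246.29 · e^(0.0330 × 3) = 2246.29 · e^0.09900000
= 2246.29 × 1.10406630 = £2,480.05 per troy ounce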